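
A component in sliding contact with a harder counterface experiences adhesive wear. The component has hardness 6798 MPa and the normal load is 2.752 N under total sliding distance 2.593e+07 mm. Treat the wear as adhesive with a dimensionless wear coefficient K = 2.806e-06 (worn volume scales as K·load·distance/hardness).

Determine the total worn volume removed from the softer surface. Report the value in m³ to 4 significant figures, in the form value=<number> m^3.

value=2.945e-11 m^3

Intermediate values are displayed rounded; the computation runs at exact precision; one last rounding: 4 significant figures.
Convert: The distance L = 2.593e+07 mm = 2.593e+04 m.
Convert: Hardness H = 6798 MPa = 6.798e+09 Pa.
Restated in SI base units: W = 2.752 N, H = 6.798e+09 Pa, K = 2.806e-06.
Wear volume V = K·W·L/H = 2.806e-06 · 2.752 · 2.593e+04 / 6.798e+09 = 2.945e-11 m³.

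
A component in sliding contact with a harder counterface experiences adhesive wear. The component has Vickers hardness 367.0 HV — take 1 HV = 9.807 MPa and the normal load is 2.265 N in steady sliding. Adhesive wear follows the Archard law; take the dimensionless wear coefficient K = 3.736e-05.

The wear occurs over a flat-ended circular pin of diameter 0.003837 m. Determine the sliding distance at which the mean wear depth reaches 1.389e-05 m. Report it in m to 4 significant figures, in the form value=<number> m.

value=6831 m

Displayed values are rounded — every step maintains full precision — one last rounding to four significant figures.
Convert: Hardness H = 367.0 HV × 9.807 MPa/HV = 3599 MPa = 3.599e+09 Pa.
Convert: Contact area A = π·d²/4 = π·(0.003837 m)²/4 = 1.156e-05 m².
In SI base units, W = 2.265 N, H = 3.599e+09 Pa, K = 3.736e-05.
Permissible volume V_lim = h_lim·A = 1.389e-05 · 1.156e-05 = 1.606e-10 m³.
Inverting, life L = V_lim·H/(K·W) = 1.606e-10 · 3.599e+09 / (3.736e-05 · 2.265) = 6831 m.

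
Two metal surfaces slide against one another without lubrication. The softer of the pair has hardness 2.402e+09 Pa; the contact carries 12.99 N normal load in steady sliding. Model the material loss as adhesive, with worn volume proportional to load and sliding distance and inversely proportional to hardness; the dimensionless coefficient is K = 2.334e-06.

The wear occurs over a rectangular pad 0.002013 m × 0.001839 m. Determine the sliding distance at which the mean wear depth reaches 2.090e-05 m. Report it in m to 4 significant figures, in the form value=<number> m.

value=6130 m

Intermediates appear rounded; each operation holds exact precision, and rounded just once: four significant digits.
Contact area A = 0.002013 m × 0.001839 m = 3.702e-06 m².
SI base units throughout: W = 12.99 N, H = 2.402e+09 Pa, K = 2.334e-06.
Permissible volume V_lim = h_lim·A = 2.090e-05 · 3.702e-06 = 7.737e-11 m³.
Thus life L = V_lim·H/(K·W) = 7.737e-11 · 2.402e+09 / (2.334e-06 · 12.99) = 6130 m.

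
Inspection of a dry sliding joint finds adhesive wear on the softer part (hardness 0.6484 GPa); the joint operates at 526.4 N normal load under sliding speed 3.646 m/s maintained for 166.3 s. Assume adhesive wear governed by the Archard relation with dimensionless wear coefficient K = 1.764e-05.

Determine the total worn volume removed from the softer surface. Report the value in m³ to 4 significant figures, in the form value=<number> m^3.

Intermediate values are shown rounded, and every step carries full precision; rounded once at the end to 4 significant digits.
Convert: The distance L = v·t = 3.646 m/s × 166.3 s = 606.3 m.
Convert: Hardness H = 0.6484 GPa = 6.484e+08 Pa.
Collected in SI base units: W = 526.4 N, H = 6.484e+08 Pa, K = 1.764e-05.
The Archard volume V = K·W·L/H = 1.764e-05 · 526.4 · 606.3 / 6.484e+08 = 8.683e-09 m³.

value=8.683e-09 m^3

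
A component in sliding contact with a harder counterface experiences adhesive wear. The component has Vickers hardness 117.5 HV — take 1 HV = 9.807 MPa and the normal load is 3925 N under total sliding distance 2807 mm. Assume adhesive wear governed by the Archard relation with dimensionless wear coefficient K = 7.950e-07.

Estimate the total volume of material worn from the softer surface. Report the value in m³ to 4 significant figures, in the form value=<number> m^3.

The intermediates are printed rounded. The algebra keeps full precision — rounded just once: 4 significant figures.
Convert: Path length L = 2807 mm = 2.807 m.
Convert: Hardness H = 117.5 HV × 9.807 MPa/HV = 1152 MPa = 1.152e+09 Pa.
In SI base units, W = 3925 N, H = 1.152e+09 Pa, K = 7.950e-07.
By Archard's law, V = K·W·L/H = 7.950e-07 · 3925 · 2.807 / 1.152e+09 = 7.601e-12 m³.

value=7.601e-12 m^3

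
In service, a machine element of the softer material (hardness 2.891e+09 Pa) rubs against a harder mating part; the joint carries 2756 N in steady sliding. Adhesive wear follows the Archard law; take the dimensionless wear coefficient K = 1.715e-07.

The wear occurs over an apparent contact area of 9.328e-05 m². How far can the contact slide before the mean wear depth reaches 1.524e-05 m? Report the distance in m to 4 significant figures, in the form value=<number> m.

value=8695 m

The algebra maintains exact precision. Intermediates are shown rounded, and one final rounding: four significant figures.
In SI base units, W = 2756 N, H = 2.891e+09 Pa, K = 1.715e-07.
Volume at the limit: V_lim = h_lim·A = 1.524e-05 · 9.328e-05 = 1.422e-09 m³.
Life L = V_lim·H/(K·W) = 1.422e-09 · 2.891e+09 / (1.715e-07 · 2756) = 8695 m.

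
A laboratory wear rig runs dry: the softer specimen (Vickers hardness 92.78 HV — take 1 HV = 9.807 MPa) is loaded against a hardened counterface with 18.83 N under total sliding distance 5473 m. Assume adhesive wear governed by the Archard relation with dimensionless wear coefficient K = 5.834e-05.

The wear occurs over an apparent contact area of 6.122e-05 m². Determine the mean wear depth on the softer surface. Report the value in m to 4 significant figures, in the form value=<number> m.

Quoted intermediates are rounded, and all arithmetic keeps full float precision. Rounded just once: 4 significant digits.
Hardness H = 92.78 HV × 9.807 MPa/HV = 909.9 MPa = 9.099e+08 Pa.
In SI base units, W = 18.83 N, H = 9.099e+08 Pa, K = 5.834e-05.
Wear volume V = K·W·L/H = 5.834e-05 · 18.83 · 5473 / 9.099e+08 = 6.608e-09 m³.
Depth h = V/A = 6.608e-09 / 6.122e-05 = 1.079e-04 m.

value=1.079e-04 m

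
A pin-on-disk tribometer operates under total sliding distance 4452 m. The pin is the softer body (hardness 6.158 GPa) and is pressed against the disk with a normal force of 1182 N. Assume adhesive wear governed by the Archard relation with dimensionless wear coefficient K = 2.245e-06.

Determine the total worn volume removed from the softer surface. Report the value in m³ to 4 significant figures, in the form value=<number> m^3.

value=1.918e-09 m^3

Shown intermediates are rounded; every step maintains full float precision, and rounded just once: four significant figures.
Convert: Hardness H = 6.158 GPa = 6.158e+09 Pa.
Restated in SI base units: W = 1182 N, H = 6.158e+09 Pa, K = 2.245e-06.
Worn volume V = K·W·L/H = 2.245e-06 · 1182 · 4452 / 6.158e+09 = 1.918e-09 m³.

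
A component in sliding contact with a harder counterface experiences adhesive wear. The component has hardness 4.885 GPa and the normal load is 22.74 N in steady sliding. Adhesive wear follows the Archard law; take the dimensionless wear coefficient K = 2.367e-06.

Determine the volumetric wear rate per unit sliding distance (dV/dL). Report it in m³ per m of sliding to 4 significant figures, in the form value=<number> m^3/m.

value=1.102e-14 m^3/m

Intermediate values are printed rounded. The computation holds full precision; a lone final rounding, at four significant digits.
Hardness H = 4.885 GPa = 4.885e+09 Pa.
Collected in SI base units: W = 22.74 N, H = 4.885e+09 Pa, K = 2.367e-06.
Rate of wear dV/dL = K·W/H: 2.367e-06 · 22.74 / 4.885e+09 = 1.102e-14 m³/m.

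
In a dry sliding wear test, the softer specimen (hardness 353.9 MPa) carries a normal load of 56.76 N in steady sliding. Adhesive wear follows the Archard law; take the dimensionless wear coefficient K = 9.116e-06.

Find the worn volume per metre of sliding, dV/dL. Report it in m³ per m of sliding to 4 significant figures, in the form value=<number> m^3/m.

Shown intermediates are rounded. The computation carries exact precision — a lone final rounding, at 4 significant figures.
Hardness H = 353.9 MPa = 3.539e+08 Pa.
Restated in SI base units: W = 56.76 N, H = 3.539e+08 Pa, K = 9.116e-06.
Volumetric rate dV/dL = K·W/H (independent of L): 9.116e-06 · 56.76 / 3.539e+08 = 1.462e-12 m³/m.

value=1.462e-12 m^3/m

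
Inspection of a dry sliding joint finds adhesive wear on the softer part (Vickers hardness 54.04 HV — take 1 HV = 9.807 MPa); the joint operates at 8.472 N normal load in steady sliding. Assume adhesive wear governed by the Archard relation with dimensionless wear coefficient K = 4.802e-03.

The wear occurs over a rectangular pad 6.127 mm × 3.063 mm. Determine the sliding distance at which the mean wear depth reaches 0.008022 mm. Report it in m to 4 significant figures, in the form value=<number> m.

Intermediate values are printed rounded — all working math runs at full precision; rounded once at the end to 4 significant digits.
Convert: Hardness H = 54.04 HV × 9.807 MPa/HV = 530.0 MPa = 5.300e+08 Pa.
Convert: Pad sides 6.127 mm × 3.063 mm = 0.006127 m × 0.003063 m. Contact area A = 0.006127 m × 0.003063 m = 1.877e-05 m².
Convert: Depth limit h_lim = 0.008022 mm = 8.022e-06 m.
Working in SI base units: W = 8.472 N, H = 5.300e+08 Pa, K = 4.802e-03.
Permissible volume V_lim = h_lim·A = 8.022e-06 · 1.877e-05 = 1.505e-10 m³.
Inverting, life L = V_lim·H/(K·W) = 1.505e-10 · 5.300e+08 / (4.802e-03 · 8.472) = 1.961 m.

value=1.961 m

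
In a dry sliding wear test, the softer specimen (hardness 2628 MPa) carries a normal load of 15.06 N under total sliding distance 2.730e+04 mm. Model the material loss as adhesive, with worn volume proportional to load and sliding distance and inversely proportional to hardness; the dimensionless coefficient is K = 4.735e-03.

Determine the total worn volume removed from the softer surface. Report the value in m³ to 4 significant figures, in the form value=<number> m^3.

value=7.408e-10 m^3

Displayed values are rounded, and each operation maintains full precision; one last rounding: 4 significant digits.
Sliding distance L = 2.730e+04 mm = 27.30 m.
Hardness H = 2628 MPa = 2.628e+09 Pa.
In SI base units: W = 15.06 N, H = 2.628e+09 Pa, K = 4.735e-03.
The Archard volume V = K·W·L/H = 4.735e-03 · 15.06 · 27.30 / 2.628e+09 = 7.408e-10 m³.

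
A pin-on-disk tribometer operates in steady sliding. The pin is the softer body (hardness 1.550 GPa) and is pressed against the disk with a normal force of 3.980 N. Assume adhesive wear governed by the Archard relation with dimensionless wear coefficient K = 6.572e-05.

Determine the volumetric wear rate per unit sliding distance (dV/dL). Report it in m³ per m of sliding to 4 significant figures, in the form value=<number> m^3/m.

All working math holds exact precision; intermediate values are shown rounded, and one final rounding: 4 significant figures.
Convert: Hardness H = 1.550 GPa = 1.550e+09 Pa.
Restated in SI base units: W = 3.980 N, H = 1.550e+09 Pa, K = 6.572e-05.
Rate of wear dV/dL = K·W/H (independent of L): 6.572e-05 · 3.980 / 1.550e+09 = 1.688e-13 m³/m.

value=1.688e-13 m^3/m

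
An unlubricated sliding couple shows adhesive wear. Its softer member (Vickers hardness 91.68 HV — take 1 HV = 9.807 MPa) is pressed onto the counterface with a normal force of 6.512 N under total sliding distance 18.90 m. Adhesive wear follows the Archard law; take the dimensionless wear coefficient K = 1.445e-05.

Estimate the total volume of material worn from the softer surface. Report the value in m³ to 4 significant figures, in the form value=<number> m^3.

value=1.978e-12 m^3

Every step maintains full precision. Intermediate values are displayed rounded, and rounded once at the end, at four significant figures.
Hardness H = 91.68 HV × 9.807 MPa/HV = 899.1 MPa = 8.991e+08 Pa.
Collected in SI base units: W = 6.512 N, H = 8.991e+08 Pa, K = 1.445e-05.
By Archard's law, V = K·W·L/H = 1.445e-05 · 6.512 · 18.90 / 8.991e+08 = 1.978e-12 m³.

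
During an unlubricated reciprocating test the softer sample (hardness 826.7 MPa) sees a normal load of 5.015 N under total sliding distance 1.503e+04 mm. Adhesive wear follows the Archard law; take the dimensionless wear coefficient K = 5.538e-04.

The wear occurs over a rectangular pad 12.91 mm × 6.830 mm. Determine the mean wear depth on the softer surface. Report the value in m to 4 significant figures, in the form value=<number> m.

value=5.726e-07 m

Every step carries exact precision — the intermediates are displayed rounded; a single final rounding to four significant digits.
Convert: Sliding distance L = 1.503e+04 mm = 15.03 m.
Convert: Hardness H = 826.7 MPa = 8.267e+08 Pa.
Convert: Pad sides 12.91 mm × 6.830 mm = 0.01291 m × 0.006830 m. Contact area A = 0.01291 m × 0.006830 m = 8.818e-05 m².
In SI base units: W = 5.015 N, H = 8.267e+08 Pa, K = 5.538e-04.
Volume removed: V = K·W·L/H = 5.538e-04 · 5.015 · 15.03 / 8.267e+08 = 5.049e-11 m³.
Average depth h = V/A = 5.049e-11 / 8.818e-05 = 5.726e-07 m.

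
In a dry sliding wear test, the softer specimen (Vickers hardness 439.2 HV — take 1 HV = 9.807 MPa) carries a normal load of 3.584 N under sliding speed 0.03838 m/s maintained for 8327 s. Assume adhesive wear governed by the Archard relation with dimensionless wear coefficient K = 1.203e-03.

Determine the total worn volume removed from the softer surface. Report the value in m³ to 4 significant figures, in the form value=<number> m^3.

Intermediate values are printed rounded — each operation carries full precision; one last rounding to four significant digits.
Path length L = v·t = 0.03838 m/s × 8327 s = 319.6 m.
Hardness H = 439.2 HV × 9.807 MPa/HV = 4307 MPa = 4.307e+09 Pa.
SI base units throughout: W = 3.584 N, H = 4.307e+09 Pa, K = 1.203e-03.
By Archard's law, V = K·W·L/H = 1.203e-03 · 3.584 · 319.6 / 4.307e+09 = 3.199e-10 m³.

value=3.199e-10 m^3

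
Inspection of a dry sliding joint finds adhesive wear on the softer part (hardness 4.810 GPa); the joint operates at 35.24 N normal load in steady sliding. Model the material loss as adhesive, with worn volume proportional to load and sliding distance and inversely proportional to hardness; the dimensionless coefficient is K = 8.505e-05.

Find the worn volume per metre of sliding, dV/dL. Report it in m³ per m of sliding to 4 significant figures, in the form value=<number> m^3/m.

value=6.231e-13 m^3/m

Intermediate values are shown rounded. All arithmetic maintains full float precision — a lone final rounding, at four significant digits.
Convert: Hardness H = 4.810 GPa = 4.810e+09 Pa.
As SI base values: W = 35.24 N, H = 4.810e+09 Pa, K = 8.505e-05.
Sliding wear rate dV/dL = K·W/H: 8.505e-05 · 35.24 / 4.810e+09 = 6.231e-13 m³/m.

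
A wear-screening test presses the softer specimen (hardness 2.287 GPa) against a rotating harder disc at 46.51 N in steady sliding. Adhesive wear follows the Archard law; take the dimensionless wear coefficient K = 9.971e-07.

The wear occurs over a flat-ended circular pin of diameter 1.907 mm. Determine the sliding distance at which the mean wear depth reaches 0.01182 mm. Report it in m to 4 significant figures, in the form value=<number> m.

The computation maintains exact precision; quoted intermediates are rounded; rounded once at the end to 4 significant figures.
Hardness H = 2.287 GPa = 2.287e+09 Pa.
Pin diameter d = 1.907 mm = 0.001907 m. Contact area A = π·d²/4 = π·(0.001907 m)²/4 = 2.856e-06 m².
Depth limit h_lim = 0.01182 mm = 1.182e-05 m.
In SI base units, W = 46.51 N, H = 2.287e+09 Pa, K = 9.971e-07.
At the depth limit, V_lim = h_lim·A = 1.182e-05 · 2.856e-06 = 3.376e-11 m³.
Life L = V_lim·H/(K·W) = 3.376e-11 · 2.287e+09 / (9.971e-07 · 46.51) = 1665 m.

value=1665 m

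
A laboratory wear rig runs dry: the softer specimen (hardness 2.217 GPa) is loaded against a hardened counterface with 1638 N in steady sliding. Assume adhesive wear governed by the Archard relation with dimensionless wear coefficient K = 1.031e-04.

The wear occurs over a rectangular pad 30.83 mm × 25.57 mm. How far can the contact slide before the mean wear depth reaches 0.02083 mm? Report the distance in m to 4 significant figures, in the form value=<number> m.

value=215.6 m

Intermediates are printed rounded; every step holds full float precision; one last rounding: 4 significant figures.
Convert: Hardness H = 2.217 GPa = 2.217e+09 Pa.
Convert: Pad sides 30.83 mm × 25.57 mm = 0.03083 m × 0.02557 m. Contact area A = 0.03083 m × 0.02557 m = 7.883e-04 m².
Convert: Depth limit h_lim = 0.02083 mm = 2.083e-05 m.
In SI base units: W = 1638 N, H = 2.217e+09 Pa, K = 1.031e-04.
Wearable volume V_lim = h_lim·A = 2.083e-05 · 7.883e-04 = 1.642e-08 m³.
Sliding life L = V_lim·H/(K·W) = 1.642e-08 · 2.217e+09 / (1.031e-04 · 1638) = 215.6 m.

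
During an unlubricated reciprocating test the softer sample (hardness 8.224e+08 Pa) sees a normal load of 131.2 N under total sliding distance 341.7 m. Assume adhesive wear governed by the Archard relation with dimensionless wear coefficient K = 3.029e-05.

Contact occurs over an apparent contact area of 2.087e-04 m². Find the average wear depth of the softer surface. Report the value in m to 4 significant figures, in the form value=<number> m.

value=7.912e-06 m

All arithmetic holds full float precision. Intermediates are printed rounded, and rounded once at the end to four significant digits.
Collected in SI base units: W = 131.2 N, H = 8.224e+08 Pa, K = 3.029e-05.
Archard relation: V = K·W·L/H = 3.029e-05 · 131.2 · 341.7 / 8.224e+08 = 1.651e-09 m³.
Average depth h = V/A = 1.651e-09 / 2.087e-04 = 7.912e-06 m.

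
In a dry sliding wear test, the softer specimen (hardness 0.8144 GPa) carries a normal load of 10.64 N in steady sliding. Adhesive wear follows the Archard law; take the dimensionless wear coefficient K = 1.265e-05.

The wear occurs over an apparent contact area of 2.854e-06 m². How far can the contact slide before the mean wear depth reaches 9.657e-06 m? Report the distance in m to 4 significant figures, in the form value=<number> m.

The computation keeps exact precision; intermediate values are shown rounded. Rounded just once, at four significant digits.
Hardness H = 0.8144 GPa = 8.144e+08 Pa.
Collected in SI base units: W = 10.64 N, H = 8.144e+08 Pa, K = 1.265e-05.
Limit volume V_lim = h_lim·A = 9.657e-06 · 2.854e-06 = 2.756e-11 m³.
Life L = V_lim·H/(K·W) = 2.756e-11 · 8.144e+08 / (1.265e-05 · 10.64) = 166.8 m.

value=166.8 m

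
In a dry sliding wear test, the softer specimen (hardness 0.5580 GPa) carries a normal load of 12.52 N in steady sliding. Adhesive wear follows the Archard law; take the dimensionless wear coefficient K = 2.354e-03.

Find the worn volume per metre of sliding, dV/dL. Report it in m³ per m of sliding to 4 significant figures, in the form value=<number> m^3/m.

Intermediates are printed rounded; each operation carries exact precision. Rounded once at the end: four significant digits.
Hardness H = 0.5580 GPa = 5.580e+08 Pa.
SI base units throughout: W = 12.52 N, H = 5.580e+08 Pa, K = 2.354e-03.
Sliding wear rate dV/dL = K·W/H — distance-free: 2.354e-03 · 12.52 / 5.580e+08 = 5.282e-11 m³/m.

value=5.282e-11 m^3/m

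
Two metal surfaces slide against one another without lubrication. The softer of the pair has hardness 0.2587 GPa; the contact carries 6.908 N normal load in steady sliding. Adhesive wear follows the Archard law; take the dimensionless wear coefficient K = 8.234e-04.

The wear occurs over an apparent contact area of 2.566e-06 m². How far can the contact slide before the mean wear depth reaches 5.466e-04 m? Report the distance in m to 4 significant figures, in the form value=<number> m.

The algebra maintains exact precision — intermediate values are shown rounded, and rounded once at the end: four significant figures.
Hardness H = 0.2587 GPa = 2.587e+08 Pa.
Collected in SI base units: W = 6.908 N, H = 2.587e+08 Pa, K = 8.234e-04.
Limit volume V_lim = h_lim·A = 5.466e-04 · 2.566e-06 = 1.403e-09 m³.
Sliding life L = V_lim·H/(K·W) = 1.403e-09 · 2.587e+08 / (8.234e-04 · 6.908) = 63.79 m.

value=63.79 m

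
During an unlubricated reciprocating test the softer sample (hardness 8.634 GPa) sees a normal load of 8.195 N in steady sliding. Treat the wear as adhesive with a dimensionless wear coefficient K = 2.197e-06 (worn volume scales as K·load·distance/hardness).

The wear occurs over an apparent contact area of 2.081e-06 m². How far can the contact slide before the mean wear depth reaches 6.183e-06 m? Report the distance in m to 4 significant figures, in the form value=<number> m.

value=6170 m

All working math holds full float precision. Intermediates are displayed rounded, and a single final rounding, at 4 significant digits.
Hardness H = 8.634 GPa = 8.634e+09 Pa.
SI base units throughout: W = 8.195 N, H = 8.634e+09 Pa, K = 2.197e-06.
Wearable volume V_lim = h_lim·A = 6.183e-06 · 2.081e-06 = 1.287e-11 m³.
Inverting, life L = V_lim·H/(K·W) = 1.287e-11 · 8.634e+09 / (2.197e-06 · 8.195) = 6170 m.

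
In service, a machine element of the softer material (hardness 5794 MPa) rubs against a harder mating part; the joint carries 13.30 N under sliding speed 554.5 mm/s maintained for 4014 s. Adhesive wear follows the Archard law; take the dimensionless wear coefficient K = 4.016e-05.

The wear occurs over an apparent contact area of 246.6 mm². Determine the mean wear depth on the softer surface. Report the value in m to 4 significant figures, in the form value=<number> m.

Printed values are rounded — the computation carries full precision. Rounded once at the end: four significant figures.
Sliding speed v = 554.5 mm/s = 0.5545 m/s. Sliding distance L = v·t = 0.5545 m/s × 4014 s = 2226 m.
Hardness H = 5794 MPa = 5.794e+09 Pa.
Contact area A = 246.6 mm² = 2.466e-04 m².
Collected in SI base units: W = 13.30 N, H = 5.794e+09 Pa, K = 4.016e-05.
Archard relation: V = K·W·L/H = 4.016e-05 · 13.30 · 2226 / 5.794e+09 = 2.052e-10 m³.
Mean depth h = V/A = 2.052e-10 / 2.466e-04 = 8.321e-07 m.

value=8.321e-07 m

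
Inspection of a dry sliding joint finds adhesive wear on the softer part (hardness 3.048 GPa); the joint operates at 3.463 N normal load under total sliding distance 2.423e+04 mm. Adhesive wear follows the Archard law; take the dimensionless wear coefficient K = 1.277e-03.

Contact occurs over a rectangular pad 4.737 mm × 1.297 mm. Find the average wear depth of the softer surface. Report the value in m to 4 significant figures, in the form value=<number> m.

The algebra holds full float precision; intermediate values appear rounded — a single final rounding: four significant digits.
Distance L = 2.423e+04 mm = 24.23 m.
Hardness H = 3.048 GPa = 3.048e+09 Pa.
Pad sides 4.737 mm × 1.297 mm = 0.004737 m × 0.001297 m. Contact area A = 0.004737 m × 0.001297 m = 6.144e-06 m².
Collected in SI base units: W = 3.463 N, H = 3.048e+09 Pa, K = 1.277e-03.
Archard relation: V = K·W·L/H = 1.277e-03 · 3.463 · 24.23 / 3.048e+09 = 3.515e-11 m³.
Wear depth h = V/A = 3.515e-11 / 6.144e-06 = 5.722e-06 m.

value=5.722e-06 m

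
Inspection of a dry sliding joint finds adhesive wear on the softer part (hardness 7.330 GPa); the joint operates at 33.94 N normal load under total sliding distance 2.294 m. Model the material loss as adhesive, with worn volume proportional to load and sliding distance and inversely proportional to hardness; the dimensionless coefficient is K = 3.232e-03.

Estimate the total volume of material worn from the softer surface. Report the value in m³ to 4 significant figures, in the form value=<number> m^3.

Intermediate values are shown rounded — all working math holds full float precision — one last rounding, at four significant digits.
Hardness H = 7.330 GPa = 7.330e+09 Pa.
SI base units throughout: W = 33.94 N, H = 7.330e+09 Pa, K = 3.232e-03.
Apply Archard: V = K·W·L/H = 3.232e-03 · 33.94 · 2.294 / 7.330e+09 = 3.433e-11 m³.

value=3.433e-11 m^3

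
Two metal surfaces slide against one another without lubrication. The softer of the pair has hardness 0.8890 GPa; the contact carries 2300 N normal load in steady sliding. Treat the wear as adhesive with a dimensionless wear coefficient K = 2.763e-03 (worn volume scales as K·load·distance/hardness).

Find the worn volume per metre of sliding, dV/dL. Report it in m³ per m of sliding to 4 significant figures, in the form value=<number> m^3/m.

value=7.148e-09 m^3/m

The computation runs at full float precision — the intermediates are shown rounded. Rounded once at the end, at four significant figures.
Convert: Hardness H = 0.8890 GPa = 8.890e+08 Pa.
In SI base units, W = 2300 N, H = 8.890e+08 Pa, K = 2.763e-03.
Volumetric rate dV/dL = K·W/H, per unit distance: 2.763e-03 · 2300 / 8.890e+08 = 7.148e-09 m³/m.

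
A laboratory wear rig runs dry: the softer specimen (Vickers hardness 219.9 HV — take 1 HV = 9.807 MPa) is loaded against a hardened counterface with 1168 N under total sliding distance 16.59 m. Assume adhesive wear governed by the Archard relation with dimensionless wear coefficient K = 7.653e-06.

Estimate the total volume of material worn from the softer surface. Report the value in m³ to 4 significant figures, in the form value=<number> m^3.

value=6.876e-11 m^3

All working math maintains exact precision — the intermediates are shown rounded — a single final rounding: 4 significant figures.
Hardness H = 219.9 HV × 9.807 MPa/HV = 2157 MPa = 2.157e+09 Pa.
SI base units throughout: W = 1168 N, H = 2.157e+09 Pa, K = 7.653e-06.
The Archard volume V = K·W·L/H = 7.653e-06 · 1168 · 16.59 / 2.157e+09 = 6.876e-11 m³.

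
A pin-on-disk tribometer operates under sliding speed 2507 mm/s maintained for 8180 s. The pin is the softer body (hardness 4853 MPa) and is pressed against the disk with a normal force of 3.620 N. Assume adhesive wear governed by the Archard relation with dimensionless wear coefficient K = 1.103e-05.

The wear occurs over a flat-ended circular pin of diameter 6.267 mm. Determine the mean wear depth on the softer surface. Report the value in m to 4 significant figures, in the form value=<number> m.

value=5.470e-06 m

The computation carries exact precision — the intermediates are shown rounded. Rounded just once to four significant figures.
Convert: Sliding speed v = 2507 mm/s = 2.507 m/s. Total distance L = v·t = 2.507 m/s × 8180 s = 2.051e+04 m.
Convert: Hardness H = 4853 MPa = 4.853e+09 Pa.
Convert: Pin diameter d = 6.267 mm = 0.006267 m. Contact area A = π·d²/4 = π·(0.006267 m)²/4 = 3.085e-05 m².
SI base units throughout: W = 3.620 N, H = 4.853e+09 Pa, K = 1.103e-05.
Wear volume V = K·W·L/H = 1.103e-05 · 3.620 · 2.051e+04 / 4.853e+09 = 1.687e-10 m³.
Depth of wear h = V/A = 1.687e-10 / 3.085e-05 = 5.470e-06 m.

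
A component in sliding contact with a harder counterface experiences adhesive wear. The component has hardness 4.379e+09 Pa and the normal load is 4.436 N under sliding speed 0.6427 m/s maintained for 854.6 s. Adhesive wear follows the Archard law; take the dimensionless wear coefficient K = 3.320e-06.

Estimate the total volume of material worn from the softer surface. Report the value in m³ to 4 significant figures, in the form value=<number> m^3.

value=1.847e-12 m^3

All arithmetic maintains exact precision; intermediates are printed rounded. Rounded just once, at 4 significant figures.
Convert: Distance covered L = v·t = 0.6427 m/s × 854.6 s = 549.3 m.
Collected in SI base units: W = 4.436 N, H = 4.379e+09 Pa, K = 3.320e-06.
Worn volume V = K·W·L/H = 3.320e-06 · 4.436 · 549.3 / 4.379e+09 = 1.847e-12 m³.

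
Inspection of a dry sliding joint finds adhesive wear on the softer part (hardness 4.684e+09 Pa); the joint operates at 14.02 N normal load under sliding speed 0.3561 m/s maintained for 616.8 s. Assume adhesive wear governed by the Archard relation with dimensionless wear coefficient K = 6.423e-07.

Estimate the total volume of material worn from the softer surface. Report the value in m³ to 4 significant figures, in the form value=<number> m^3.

Displayed values are rounded — every step holds full float precision, and one last rounding: four significant figures.
Convert: Sliding distance L = v·t = 0.3561 m/s × 616.8 s = 219.6 m.
Collected in SI base units: W = 14.02 N, H = 4.684e+09 Pa, K = 6.423e-07.
Apply Archard: V = K·W·L/H = 6.423e-07 · 14.02 · 219.6 / 4.684e+09 = 4.223e-13 m³.

value=4.223e-13 m^3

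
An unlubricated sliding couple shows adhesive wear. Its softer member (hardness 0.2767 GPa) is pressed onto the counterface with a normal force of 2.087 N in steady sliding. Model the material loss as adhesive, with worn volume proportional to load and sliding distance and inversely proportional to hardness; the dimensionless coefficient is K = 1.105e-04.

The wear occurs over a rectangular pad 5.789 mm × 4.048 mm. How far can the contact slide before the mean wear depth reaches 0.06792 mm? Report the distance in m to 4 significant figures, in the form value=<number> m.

All arithmetic keeps exact precision; intermediate values are printed rounded. Rounded just once to 4 significant figures.
Convert: Hardness H = 0.2767 GPa = 2.767e+08 Pa.
Convert: Pad sides 5.789 mm × 4.048 mm = 0.005789 m × 0.004048 m. Contact area A = 0.005789 m × 0.004048 m = 2.343e-05 m².
Convert: Depth limit h_lim = 0.06792 mm = 6.792e-05 m.
Expressed in SI base units: W = 2.087 N, H = 2.767e+08 Pa, K = 1.105e-04.
Volume at the limit: V_lim = h_lim·A = 6.792e-05 · 2.343e-05 = 1.592e-09 m³.
Sliding life L = V_lim·H/(K·W) = 1.592e-09 · 2.767e+08 / (1.105e-04 · 2.087) = 1910 m.

value=1910 m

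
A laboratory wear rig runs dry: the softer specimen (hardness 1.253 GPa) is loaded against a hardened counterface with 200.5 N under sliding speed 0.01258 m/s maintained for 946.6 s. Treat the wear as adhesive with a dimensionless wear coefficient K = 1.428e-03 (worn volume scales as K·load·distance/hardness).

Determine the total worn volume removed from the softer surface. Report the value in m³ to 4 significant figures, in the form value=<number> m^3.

value=2.721e-09 m^3

Intermediates are printed rounded — each operation maintains exact precision. Rounded just once, at 4 significant digits.
Convert: Total distance L = v·t = 0.01258 m/s × 946.6 s = 11.91 m.
Convert: Hardness H = 1.253 GPa = 1.253e+09 Pa.
As SI base values: W = 200.5 N, H = 1.253e+09 Pa, K = 1.428e-03.
The Archard volume V = K·W·L/H = 1.428e-03 · 200.5 · 11.91 / 1.253e+09 = 2.721e-09 m³.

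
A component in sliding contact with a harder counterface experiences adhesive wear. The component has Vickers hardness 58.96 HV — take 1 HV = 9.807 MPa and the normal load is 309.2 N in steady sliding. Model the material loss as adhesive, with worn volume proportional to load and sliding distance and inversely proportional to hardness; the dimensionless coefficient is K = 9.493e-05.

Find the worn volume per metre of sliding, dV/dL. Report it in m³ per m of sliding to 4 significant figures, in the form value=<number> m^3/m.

Intermediates are displayed rounded. The algebra runs at full float precision, and one last rounding, at four significant digits.
Hardness H = 58.96 HV × 9.807 MPa/HV = 578.2 MPa = 5.782e+08 Pa.
In SI base units: W = 309.2 N, H = 5.782e+08 Pa, K = 9.493e-05.
Rate of wear dV/dL = K·W/H: 9.493e-05 · 309.2 / 5.782e+08 = 5.076e-11 m³/m.

value=5.076e-11 m^3/m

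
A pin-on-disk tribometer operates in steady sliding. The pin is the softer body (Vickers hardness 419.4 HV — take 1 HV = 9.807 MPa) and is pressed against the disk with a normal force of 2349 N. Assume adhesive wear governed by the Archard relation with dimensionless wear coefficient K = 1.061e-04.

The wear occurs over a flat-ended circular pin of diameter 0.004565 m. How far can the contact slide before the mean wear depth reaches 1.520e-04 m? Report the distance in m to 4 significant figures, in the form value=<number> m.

Intermediates are shown rounded — the algebra keeps full float precision, and a lone final rounding: 4 significant figures.
Convert: Hardness H = 419.4 HV × 9.807 MPa/HV = 4113 MPa = 4.113e+09 Pa.
Convert: Contact area A = π·d²/4 = π·(0.004565 m)²/4 = 1.637e-05 m².
Collected in SI base units: W = 2349 N, H = 4.113e+09 Pa, K = 1.061e-04.
Volume at the limit: V_lim = h_lim·A = 1.520e-04 · 1.637e-05 = 2.488e-09 m³.
Thus life L = V_lim·H/(K·W) = 2.488e-09 · 4.113e+09 / (1.061e-04 · 2349) = 41.06 m.

value=41.06 m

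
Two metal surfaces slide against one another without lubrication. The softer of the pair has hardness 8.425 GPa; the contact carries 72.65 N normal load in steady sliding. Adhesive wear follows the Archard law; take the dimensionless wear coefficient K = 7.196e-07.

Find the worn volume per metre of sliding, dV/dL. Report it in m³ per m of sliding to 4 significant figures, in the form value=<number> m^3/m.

value=6.205e-15 m^3/m

Every step holds full precision; the intermediates appear rounded; a single final rounding to 4 significant figures.
Hardness H = 8.425 GPa = 8.425e+09 Pa.
SI base units throughout: W = 72.65 N, H = 8.425e+09 Pa, K = 7.196e-07.
Volumetric rate dV/dL = K·W/H — distance-free: 7.196e-07 · 72.65 / 8.425e+09 = 6.205e-15 m³/m.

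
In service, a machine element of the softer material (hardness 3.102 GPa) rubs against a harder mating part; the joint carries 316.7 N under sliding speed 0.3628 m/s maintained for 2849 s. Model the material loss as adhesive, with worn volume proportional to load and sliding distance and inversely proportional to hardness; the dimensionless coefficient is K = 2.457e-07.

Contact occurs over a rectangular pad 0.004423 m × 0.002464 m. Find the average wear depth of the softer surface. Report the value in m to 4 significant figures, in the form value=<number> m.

value=2.379e-06 m

The algebra maintains full float precision. Intermediates are shown rounded; a lone final rounding to four significant figures.
Convert: Distance covered L = v·t = 0.3628 m/s × 2849 s = 1034 m.
Convert: Hardness H = 3.102 GPa = 3.102e+09 Pa.
Convert: Contact area A = 0.004423 m × 0.002464 m = 1.090e-05 m².
SI base units throughout: W = 316.7 N, H = 3.102e+09 Pa, K = 2.457e-07.
Volume removed: V = K·W·L/H = 2.457e-07 · 316.7 · 1034 / 3.102e+09 = 2.593e-11 m³.
Mean wear depth h = V/A = 2.593e-11 / 1.090e-05 = 2.379e-06 m.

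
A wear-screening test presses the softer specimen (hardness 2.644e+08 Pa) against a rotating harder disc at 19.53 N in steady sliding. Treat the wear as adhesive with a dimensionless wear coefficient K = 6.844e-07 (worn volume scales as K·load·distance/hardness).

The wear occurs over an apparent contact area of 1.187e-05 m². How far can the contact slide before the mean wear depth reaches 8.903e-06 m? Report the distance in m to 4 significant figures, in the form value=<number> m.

The computation carries full float precision, and intermediates are shown rounded — rounded once at the end: 4 significant digits.
Collected in SI base units: W = 19.53 N, H = 2.644e+08 Pa, K = 6.844e-07.
At the depth limit, V_lim = h_lim·A = 8.903e-06 · 1.187e-05 = 1.057e-10 m³.
Thus life L = V_lim·H/(K·W) = 1.057e-10 · 2.644e+08 / (6.844e-07 · 19.53) = 2090 m.

value=2090 m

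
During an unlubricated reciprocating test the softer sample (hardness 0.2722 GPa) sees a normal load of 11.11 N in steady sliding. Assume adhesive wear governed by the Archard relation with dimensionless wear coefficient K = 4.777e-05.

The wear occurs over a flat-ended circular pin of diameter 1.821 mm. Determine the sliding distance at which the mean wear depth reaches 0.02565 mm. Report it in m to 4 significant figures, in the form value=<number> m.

Shown intermediates are rounded. All working math keeps full precision. Rounded just once to 4 significant digits.
Hardness H = 0.2722 GPa = 2.722e+08 Pa.
Pin diameter d = 1.821 mm = 0.001821 m. Contact area A = π·d²/4 = π·(0.001821 m)²/4 = 2.604e-06 m².
Depth limit h_lim = 0.02565 mm = 2.565e-05 m.
Working in SI base units: W = 11.11 N, H = 2.722e+08 Pa, K = 4.777e-05.
Volume at the limit: V_lim = h_lim·A = 2.565e-05 · 2.604e-06 = 6.680e-11 m³.
Sliding life L = V_lim·H/(K·W) = 6.680e-11 · 2.722e+08 / (4.777e-05 · 11.11) = 34.26 m.

value=34.26 m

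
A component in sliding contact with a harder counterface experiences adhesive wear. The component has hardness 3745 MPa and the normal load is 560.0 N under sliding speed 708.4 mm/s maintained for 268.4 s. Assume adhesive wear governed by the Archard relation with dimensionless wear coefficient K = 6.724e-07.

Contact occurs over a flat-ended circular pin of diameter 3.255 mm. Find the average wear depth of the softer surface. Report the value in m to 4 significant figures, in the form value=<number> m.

Printed values are rounded — all arithmetic holds exact precision; one final rounding, at 4 significant figures.
Sliding speed v = 708.4 mm/s = 0.7084 m/s. The distance L = v·t = 0.7084 m/s × 268.4 s = 190.1 m.
Hardness H = 3745 MPa = 3.745e+09 Pa.
Pin diameter d = 3.255 mm = 0.003255 m. Contact area A = π·d²/4 = π·(0.003255 m)²/4 = 8.321e-06 m².
In SI base units, W = 560.0 N, H = 3.745e+09 Pa, K = 6.724e-07.
The Archard volume V = K·W·L/H = 6.724e-07 · 560.0 · 190.1 / 3.745e+09 = 1.912e-11 m³.
Depth h = V/A = 1.912e-11 / 8.321e-06 = 2.297e-06 m.

value=2.297e-06 m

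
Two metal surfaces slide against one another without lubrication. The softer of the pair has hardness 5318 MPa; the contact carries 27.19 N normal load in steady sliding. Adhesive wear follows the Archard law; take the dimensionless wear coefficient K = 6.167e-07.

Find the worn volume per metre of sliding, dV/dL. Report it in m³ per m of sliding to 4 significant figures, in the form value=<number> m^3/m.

value=3.153e-15 m^3/m

The intermediates are shown rounded. The computation maintains full float precision, and a single final rounding: 4 significant digits.
Convert: Hardness H = 5318 MPa = 5.318e+09 Pa.
Restated in SI base units: W = 27.19 N, H = 5.318e+09 Pa, K = 6.167e-07.
Wear rate dV/dL = K·W/H: 6.167e-07 · 27.19 / 5.318e+09 = 3.153e-15 m³/m.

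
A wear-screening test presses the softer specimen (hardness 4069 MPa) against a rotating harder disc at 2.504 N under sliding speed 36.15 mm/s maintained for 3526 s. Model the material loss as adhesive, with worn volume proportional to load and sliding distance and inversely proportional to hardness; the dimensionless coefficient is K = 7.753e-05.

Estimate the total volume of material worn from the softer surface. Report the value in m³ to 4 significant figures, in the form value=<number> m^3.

Intermediates are displayed rounded, and the algebra maintains full float precision, and one last rounding: four significant digits.
Convert: Sliding speed v = 36.15 mm/s = 0.03615 m/s. Total distance L = v·t = 0.03615 m/s × 3526 s = 127.5 m.
Convert: Hardness H = 4069 MPa = 4.069e+09 Pa.
Collected in SI base units: W = 2.504 N, H = 4.069e+09 Pa, K = 7.753e-05.
By Archard's law, V = K·W·L/H = 7.753e-05 · 2.504 · 127.5 / 4.069e+09 = 6.081e-12 m³.

value=6.081e-12 m^3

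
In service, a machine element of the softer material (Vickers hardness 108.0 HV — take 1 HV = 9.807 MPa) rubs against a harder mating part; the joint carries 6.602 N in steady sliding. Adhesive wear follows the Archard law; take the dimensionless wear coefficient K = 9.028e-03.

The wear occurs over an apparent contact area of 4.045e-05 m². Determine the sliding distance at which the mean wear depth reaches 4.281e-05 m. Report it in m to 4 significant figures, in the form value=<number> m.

value=30.77 m

Displayed values are rounded — all arithmetic maintains full precision, and rounded once at the end to four significant digits.
Hardness H = 108.0 HV × 9.807 MPa/HV = 1059 MPa = 1.059e+09 Pa.
Expressed in SI base units: W = 6.602 N, H = 1.059e+09 Pa, K = 9.028e-03.
Volume at the limit: V_lim = h_lim·A = 4.281e-05 · 4.045e-05 = 1.732e-09 m³.
Inverting, life L = V_lim·H/(K·W) = 1.732e-09 · 1.059e+09 / (9.028e-03 · 6.602) = 30.77 m.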